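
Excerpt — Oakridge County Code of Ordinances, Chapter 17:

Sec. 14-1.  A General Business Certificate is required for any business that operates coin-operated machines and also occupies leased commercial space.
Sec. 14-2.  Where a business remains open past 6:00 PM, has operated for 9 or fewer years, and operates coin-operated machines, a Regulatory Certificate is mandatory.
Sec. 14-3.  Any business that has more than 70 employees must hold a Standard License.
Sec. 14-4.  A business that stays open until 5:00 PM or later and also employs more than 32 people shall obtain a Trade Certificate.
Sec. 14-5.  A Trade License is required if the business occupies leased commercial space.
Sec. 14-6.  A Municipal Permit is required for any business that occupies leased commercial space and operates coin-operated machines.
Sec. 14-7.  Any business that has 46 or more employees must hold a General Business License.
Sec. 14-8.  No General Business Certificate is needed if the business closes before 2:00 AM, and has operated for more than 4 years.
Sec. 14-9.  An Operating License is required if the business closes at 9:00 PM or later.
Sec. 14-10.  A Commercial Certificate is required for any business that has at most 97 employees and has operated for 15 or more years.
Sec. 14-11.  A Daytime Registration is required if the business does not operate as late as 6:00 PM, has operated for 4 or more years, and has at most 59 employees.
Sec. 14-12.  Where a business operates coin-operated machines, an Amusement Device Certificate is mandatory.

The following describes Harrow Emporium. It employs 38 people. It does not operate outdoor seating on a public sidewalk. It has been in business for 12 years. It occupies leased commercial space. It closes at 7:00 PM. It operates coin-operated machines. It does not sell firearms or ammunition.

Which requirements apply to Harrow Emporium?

Amusement Device Certificate, Municipal Permit, Trade Certificate, Trade License

Sec. 14-1. operates coin-operated machines; occupies leased commercial space → General Business Certificate required.
Sec. 14-2. closes 7:00 PM, after 6:00 PM; years in business 12 > 9; operates coin-operated machines → Regulatory Certificate not required.
Sec. 14-3. employees 38 ≤ 70 → Standard License not required.
Sec. 14-4. closes 7:00 PM, after 5:00 PM; employees 38 > 32 → Trade Certificate required.
Sec. 14-5. occupies leased commercial space → Trade License required.
Sec. 14-6. occupies leased commercial space; operates coin-operated machines → Municipal Permit required.
Sec. 14-7. employees 38 < 46 → General Business License not required.
Sec. 14-8. closes 7:00 PM, at/before 2:00 AM; years in business 12 > 4 → exempt from General Business Certificate.
Sec. 14-9. closes 7:00 PM, at/before 9:00 PM → Operating License not required.
Sec. 14-10. employees 38 ≤ 97; years in business 12 < 15 → Commercial Certificate not required.
Sec. 14-11. closes 7:00 PM, after 6:00 PM; years in business 12 ≥ 4; employees 38 ≤ 59 → Daytime Registration not required.
Sec. 14-12. operates coin-operated machines → Amusement Device Certificate required.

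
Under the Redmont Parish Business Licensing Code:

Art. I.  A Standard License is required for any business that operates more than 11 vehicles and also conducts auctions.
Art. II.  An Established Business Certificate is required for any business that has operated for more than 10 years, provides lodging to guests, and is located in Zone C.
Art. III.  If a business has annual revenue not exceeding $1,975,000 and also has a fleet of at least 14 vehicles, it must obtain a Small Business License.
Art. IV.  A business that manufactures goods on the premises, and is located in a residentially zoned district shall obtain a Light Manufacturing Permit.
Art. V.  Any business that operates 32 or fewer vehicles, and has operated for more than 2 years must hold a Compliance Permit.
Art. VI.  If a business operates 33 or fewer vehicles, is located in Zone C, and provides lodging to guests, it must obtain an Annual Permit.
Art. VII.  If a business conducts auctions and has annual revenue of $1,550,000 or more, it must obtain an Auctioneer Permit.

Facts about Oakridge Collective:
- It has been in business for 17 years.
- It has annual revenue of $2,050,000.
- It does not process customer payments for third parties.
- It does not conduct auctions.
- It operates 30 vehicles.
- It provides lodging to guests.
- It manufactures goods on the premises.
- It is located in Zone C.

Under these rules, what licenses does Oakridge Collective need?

Annual Permit, Compliance Permit, Established Business Certificate

Art. I. vehicles 30 > 11; does not conduct auctions → Standard License not required.
Art. II. years in business 17 > 10; provides lodging to guests; is located in Zone C → Established Business Certificate required.
Art. III. revenue $2,050,000 > $1,975,000; vehicles 30 ≥ 14 → Small Business License not required.
Art. IV. manufactures goods on the premises; is located in Zone C (not: is located in a residentially zoned district) → Light Manufacturing Permit not required.
Art. V. vehicles 30 ≤ 32; years in business 17 > 2 → Compliance Permit required.
Art. VI. vehicles 30 ≤ 33; is located in Zone C; provides lodging to guests → Annual Permit required.
Art. VII. does not conduct auctions; revenue $2,050,000 ≥ $1,550,000 → Auctioneer Permit not required.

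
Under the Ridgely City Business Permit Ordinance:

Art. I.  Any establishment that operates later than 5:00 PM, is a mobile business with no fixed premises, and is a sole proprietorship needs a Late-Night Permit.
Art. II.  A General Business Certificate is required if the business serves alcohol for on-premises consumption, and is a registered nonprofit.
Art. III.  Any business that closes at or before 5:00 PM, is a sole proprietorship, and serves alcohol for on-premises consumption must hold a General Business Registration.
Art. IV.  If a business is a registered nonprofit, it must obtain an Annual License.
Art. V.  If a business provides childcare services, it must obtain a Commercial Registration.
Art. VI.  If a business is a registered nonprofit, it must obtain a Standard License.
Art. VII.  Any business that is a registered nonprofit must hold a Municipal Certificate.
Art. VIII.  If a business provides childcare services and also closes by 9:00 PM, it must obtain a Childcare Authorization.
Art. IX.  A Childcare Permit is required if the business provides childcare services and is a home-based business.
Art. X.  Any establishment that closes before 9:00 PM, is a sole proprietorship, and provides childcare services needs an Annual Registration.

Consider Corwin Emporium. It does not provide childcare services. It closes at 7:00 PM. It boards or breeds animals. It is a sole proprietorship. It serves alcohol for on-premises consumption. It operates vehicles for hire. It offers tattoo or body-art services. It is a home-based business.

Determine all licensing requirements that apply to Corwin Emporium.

None

Art. I. closes 7:00 PM, after 5:00 PM; is a home-based business (not: is a mobile business with no fixed premises); is a sole proprietorship → Late-Night Permit not required.
Art. II. serves alcohol for on-premises consumption; is a sole proprietorship (not: is a registered nonprofit) → General Business Certificate not required.
Art. III. closes 7:00 PM, after 5:00 PM; is a sole proprietorship; serves alcohol for on-premises consumption → General Business Registration not required.
Art. IV. is a sole proprietorship (not: is a registered nonprofit) → Annual License not required.
Art. V. does not provide childcare services → Commercial Registration not required.
Art. VI. is a sole proprietorship (not: is a registered nonprofit) → Standard License not required.
Art. VII. is a sole proprietorship (not: is a registered nonprofit) → Municipal Certificate not required.
Art. VIII. does not provide childcare services; closes 7:00 PM, at/before 9:00 PM → Childcare Authorization not required.
Art. IX. does not provide childcare services; is a home-based business → Childcare Permit not required.
Art. X. closes 7:00 PM, at/before 9:00 PM; is a sole proprietorship; does not provide childcare services → Annual Registration not required.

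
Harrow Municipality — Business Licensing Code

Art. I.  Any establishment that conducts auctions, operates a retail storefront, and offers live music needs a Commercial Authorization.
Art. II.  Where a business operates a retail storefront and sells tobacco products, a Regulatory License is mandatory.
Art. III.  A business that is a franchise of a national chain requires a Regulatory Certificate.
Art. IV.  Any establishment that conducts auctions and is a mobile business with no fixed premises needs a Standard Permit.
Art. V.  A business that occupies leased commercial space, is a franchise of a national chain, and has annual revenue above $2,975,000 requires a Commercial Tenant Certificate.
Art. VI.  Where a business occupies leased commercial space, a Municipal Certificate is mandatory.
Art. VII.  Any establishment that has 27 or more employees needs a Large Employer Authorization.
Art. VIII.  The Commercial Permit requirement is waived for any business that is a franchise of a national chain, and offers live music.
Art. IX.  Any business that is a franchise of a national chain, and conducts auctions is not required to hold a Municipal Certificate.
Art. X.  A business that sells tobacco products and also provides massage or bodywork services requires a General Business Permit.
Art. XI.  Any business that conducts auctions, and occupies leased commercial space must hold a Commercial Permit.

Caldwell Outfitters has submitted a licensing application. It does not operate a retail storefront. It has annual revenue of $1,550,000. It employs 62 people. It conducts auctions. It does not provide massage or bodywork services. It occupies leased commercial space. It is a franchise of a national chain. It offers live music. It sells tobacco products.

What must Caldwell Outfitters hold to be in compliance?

Art. I. conducts auctions; does not operate a retail storefront; offers live music → Commercial Authorization not required.
Art. II. does not operate a retail storefront; sells tobacco products → Regulatory License not required.
Art. III. is a franchise of a national chain → Regulatory Certificate required.
Art. IV. conducts auctions; occupies leased commercial space (not: is a mobile business with no fixed premises) → Standard Permit not required.
Art. V. occupies leased commercial space; is a franchise of a national chain; revenue $1,550,000 ≤ $2,975,000 → Commercial Tenant Certificate not required.
Art. VI. occupies leased commercial space → Municipal Certificate required.
Art. VII. employees 62 ≥ 27 → Large Employer Authorization required.
Art. VIII. is a franchise of a national chain; offers live music → exempt from Commercial Permit.
Art. IX. is a franchise of a national chain; conducts auctions → exempt from Municipal Certificate.
Art. X. sells tobacco products; does not provide massage or bodywork services → General Business Permit not required.
Art. XI. conducts auctions; occupies leased commercial space → Commercial Permit required.

Large Employer Authorization, Regulatory Certificate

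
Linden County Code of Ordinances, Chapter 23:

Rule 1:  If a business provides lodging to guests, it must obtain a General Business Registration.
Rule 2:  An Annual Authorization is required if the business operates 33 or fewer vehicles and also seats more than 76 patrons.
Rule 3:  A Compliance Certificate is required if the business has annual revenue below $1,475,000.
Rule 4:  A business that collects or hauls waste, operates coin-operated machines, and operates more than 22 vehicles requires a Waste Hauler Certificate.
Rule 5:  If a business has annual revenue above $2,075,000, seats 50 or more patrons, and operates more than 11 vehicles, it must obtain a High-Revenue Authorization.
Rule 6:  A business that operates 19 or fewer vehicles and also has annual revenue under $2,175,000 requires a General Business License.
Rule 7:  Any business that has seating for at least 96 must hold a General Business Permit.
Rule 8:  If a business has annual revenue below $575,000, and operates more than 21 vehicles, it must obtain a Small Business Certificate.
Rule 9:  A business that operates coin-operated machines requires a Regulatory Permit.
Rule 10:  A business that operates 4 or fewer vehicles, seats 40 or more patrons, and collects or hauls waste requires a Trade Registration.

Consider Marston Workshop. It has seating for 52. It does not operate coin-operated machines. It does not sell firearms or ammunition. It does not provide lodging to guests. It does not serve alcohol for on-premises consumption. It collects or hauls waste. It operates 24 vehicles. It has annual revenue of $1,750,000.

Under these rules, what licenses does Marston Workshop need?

None

Rule 1: does not provide lodging to guests → General Business Registration not required.
Rule 2: vehicles 24 ≤ 33; seating 52 ≤ 76 → Annual Authorization not required.
Rule 3: revenue $1,750,000 ≥ $1,475,000 → Compliance Certificate not required.
Rule 4: collects or hauls waste; does not operate coin-operated machines; vehicles 24 > 22 → Waste Hauler Certificate not required.
Rule 5: revenue $1,750,000 ≤ $2,075,000; seating 52 ≥ 50; vehicles 24 > 11 → High-Revenue Authorization not required.
Rule 6: vehicles 24 > 19; revenue $1,750,000 < $2,175,000 → General Business License not required.
Rule 7: seating 52 < 96 → General Business Permit not required.
Rule 8: revenue $1,750,000 ≥ $575,000; vehicles 24 > 21 → Small Business Certificate not required.
Rule 9: does not operate coin-operated machines → Regulatory Permit not required.
Rule 10: vehicles 24 > 4; seating 52 ≥ 40; collects or hauls waste → Trade Registration not required.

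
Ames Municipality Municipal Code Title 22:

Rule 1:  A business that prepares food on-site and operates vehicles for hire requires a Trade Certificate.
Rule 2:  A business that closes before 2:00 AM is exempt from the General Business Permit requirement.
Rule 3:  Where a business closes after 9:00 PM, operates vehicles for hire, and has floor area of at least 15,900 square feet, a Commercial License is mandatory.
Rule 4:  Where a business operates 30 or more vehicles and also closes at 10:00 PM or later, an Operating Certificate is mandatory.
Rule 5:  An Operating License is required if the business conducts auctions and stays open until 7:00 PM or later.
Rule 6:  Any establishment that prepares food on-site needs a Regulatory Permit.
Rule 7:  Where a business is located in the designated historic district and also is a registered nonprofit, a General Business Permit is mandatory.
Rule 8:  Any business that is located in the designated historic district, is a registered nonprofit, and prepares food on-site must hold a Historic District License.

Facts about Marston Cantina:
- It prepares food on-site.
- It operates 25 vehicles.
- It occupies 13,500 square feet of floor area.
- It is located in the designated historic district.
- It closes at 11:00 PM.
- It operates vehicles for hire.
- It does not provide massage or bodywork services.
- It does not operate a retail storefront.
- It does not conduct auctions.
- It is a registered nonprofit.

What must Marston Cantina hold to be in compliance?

Historic District License, Regulatory Permit, Trade Certificate

Rule 1: prepares food on-site; operates vehicles for hire → Trade Certificate required.
Rule 2: closes 11:00 PM, at/before 2:00 AM → exempt from General Business Permit.
Rule 3: closes 11:00 PM, after 9:00 PM; operates vehicles for hire; floor area 13,500 square feet < 15,900 square feet → Commercial License not required.
Rule 4: vehicles 25 < 30; closes 11:00 PM, after 10:00 PM → Operating Certificate not required.
Rule 5: does not conduct auctions; closes 11:00 PM, after 7:00 PM → Operating License not required.
Rule 6: prepares food on-site → Regulatory Permit required.
Rule 7: is located in the designated historic district; is a registered nonprofit → General Business Permit required.
Rule 8: is located in the designated historic district; is a registered nonprofit; prepares food on-site → Historic District License required.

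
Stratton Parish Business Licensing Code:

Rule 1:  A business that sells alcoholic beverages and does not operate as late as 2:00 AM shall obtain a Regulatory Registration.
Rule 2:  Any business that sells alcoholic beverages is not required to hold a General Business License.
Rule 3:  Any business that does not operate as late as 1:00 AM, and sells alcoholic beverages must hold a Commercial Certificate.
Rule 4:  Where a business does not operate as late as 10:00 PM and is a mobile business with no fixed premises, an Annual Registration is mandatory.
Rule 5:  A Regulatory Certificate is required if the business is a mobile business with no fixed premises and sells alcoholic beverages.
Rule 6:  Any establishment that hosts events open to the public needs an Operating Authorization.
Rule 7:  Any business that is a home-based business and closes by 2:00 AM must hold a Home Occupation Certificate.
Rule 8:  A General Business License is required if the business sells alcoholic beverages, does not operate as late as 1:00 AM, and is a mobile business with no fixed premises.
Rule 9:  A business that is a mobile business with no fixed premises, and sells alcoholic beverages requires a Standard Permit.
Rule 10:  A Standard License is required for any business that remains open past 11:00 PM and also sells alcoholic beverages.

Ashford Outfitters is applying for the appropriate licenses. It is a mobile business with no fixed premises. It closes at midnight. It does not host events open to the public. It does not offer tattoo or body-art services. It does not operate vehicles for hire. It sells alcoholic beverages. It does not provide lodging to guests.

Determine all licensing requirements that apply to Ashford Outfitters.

Commercial Certificate, Regulatory Certificate, Regulatory Registration, Standard License, Standard Permit

Rule 1: sells alcoholic beverages; closes midnight, at/before 2:00 AM → Regulatory Registration required.
Rule 2: sells alcoholic beverages → exempt from General Business License.
Rule 3: closes midnight, at/before 1:00 AM; sells alcoholic beverages → Commercial Certificate required.
Rule 4: closes midnight, after 10:00 PM; is a mobile business with no fixed premises → Annual Registration not required.
Rule 5: is a mobile business with no fixed premises; sells alcoholic beverages → Regulatory Certificate required.
Rule 6: does not host events open to the public → Operating Authorization not required.
Rule 7: is a mobile business with no fixed premises (not: is a home-based business); closes midnight, at/before 2:00 AM → Home Occupation Certificate not required.
Rule 8: sells alcoholic beverages; closes midnight, at/before 1:00 AM; is a mobile business with no fixed premises → General Business License required.
Rule 9: is a mobile business with no fixed premises; sells alcoholic beverages → Standard Permit required.
Rule 10: closes midnight, after 11:00 PM; sells alcoholic beverages → Standard License required.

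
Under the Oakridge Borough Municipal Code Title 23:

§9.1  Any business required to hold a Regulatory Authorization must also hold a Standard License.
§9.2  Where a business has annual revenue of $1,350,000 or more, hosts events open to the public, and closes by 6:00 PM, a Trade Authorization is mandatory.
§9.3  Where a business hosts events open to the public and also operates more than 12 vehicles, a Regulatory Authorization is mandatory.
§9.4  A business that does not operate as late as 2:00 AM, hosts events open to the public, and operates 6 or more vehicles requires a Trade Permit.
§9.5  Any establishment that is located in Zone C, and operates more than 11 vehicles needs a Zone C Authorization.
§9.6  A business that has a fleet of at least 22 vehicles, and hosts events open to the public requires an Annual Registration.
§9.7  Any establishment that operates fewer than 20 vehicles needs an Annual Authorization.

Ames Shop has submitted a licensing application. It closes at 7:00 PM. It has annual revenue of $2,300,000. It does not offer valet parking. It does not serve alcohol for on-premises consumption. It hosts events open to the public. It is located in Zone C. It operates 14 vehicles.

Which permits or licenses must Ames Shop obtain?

Annual Authorization, Regulatory Authorization, Standard License, Trade Permit, Zone C Authorization

§9.1 Regulatory Authorization is required → Standard License also required.
§9.2 revenue $2,300,000 ≥ $1,350,000; hosts events open to the public; closes 7:00 PM, after 6:00 PM → Trade Authorization not required.
§9.3 hosts events open to the public; vehicles 14 > 12 → Regulatory Authorization required.
§9.4 closes 7:00 PM, at/before 2:00 AM; hosts events open to the public; vehicles 14 ≥ 6 → Trade Permit required.
§9.5 is located in Zone C; vehicles 14 > 11 → Zone C Authorization required.
§9.6 vehicles 14 < 22; hosts events open to the public → Annual Registration not required.
§9.7 vehicles 14 < 20 → Annual Authorization required.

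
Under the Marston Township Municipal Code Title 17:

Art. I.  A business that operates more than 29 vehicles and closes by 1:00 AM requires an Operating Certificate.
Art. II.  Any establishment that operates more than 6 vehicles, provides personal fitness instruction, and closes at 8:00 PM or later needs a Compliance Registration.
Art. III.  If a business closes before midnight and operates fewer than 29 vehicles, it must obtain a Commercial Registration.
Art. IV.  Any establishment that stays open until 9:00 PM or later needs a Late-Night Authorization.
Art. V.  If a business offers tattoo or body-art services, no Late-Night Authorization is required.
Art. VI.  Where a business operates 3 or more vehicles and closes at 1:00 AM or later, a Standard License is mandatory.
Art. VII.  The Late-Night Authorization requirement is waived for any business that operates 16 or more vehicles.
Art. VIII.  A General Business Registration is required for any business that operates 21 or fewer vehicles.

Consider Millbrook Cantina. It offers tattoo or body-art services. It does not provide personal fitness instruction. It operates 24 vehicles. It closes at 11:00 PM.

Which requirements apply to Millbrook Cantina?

Commercial Registration

Art. I. vehicles 24 ≤ 29; closes 11:00 PM, at/before 1:00 AM → Operating Certificate not required.
Art. II. vehicles 24 > 6; does not provide personal fitness instruction; closes 11:00 PM, after 8:00 PM → Compliance Registration not required.
Art. III. closes 11:00 PM, at/before midnight; vehicles 24 < 29 → Commercial Registration required.
Art. IV. closes 11:00 PM, after 9:00 PM → Late-Night Authorization required.
Art. V. offers tattoo or body-art services → exempt from Late-Night Authorization.
Art. VI. vehicles 24 ≥ 3; closes 11:00 PM, at/before 1:00 AM → Standard License not required.
Art. VII. vehicles 24 ≥ 16 → exempt from Late-Night Authorization.
Art. VIII. vehicles 24 > 21 → General Business Registration not required.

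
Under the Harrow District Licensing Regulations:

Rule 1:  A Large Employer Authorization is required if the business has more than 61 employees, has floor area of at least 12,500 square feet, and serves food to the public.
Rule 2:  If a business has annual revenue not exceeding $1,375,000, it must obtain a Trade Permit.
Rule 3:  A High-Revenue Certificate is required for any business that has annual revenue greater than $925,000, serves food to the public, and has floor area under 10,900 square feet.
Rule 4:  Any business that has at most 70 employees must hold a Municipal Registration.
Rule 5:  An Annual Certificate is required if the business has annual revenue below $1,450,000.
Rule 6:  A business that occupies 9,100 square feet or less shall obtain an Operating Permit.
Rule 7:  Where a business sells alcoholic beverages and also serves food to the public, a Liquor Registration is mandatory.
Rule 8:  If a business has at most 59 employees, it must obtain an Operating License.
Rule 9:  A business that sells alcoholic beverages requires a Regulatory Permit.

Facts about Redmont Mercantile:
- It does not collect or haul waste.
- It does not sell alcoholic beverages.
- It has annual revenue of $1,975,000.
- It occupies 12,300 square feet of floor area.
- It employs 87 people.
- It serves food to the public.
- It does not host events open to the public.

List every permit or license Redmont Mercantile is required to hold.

Rule 1: employees 87 > 61; floor area 12,300 square feet < 12,500 square feet; serves food to the public → Large Employer Authorization not required.
Rule 2: revenue $1,975,000 > $1,375,000 → Trade Permit not required.
Rule 3: revenue $1,975,000 > $925,000; serves food to the public; floor area 12,300 square feet ≥ 10,900 square feet → High-Revenue Certificate not required.
Rule 4: employees 87 > 70 → Municipal Registration not required.
Rule 5: revenue $1,975,000 ≥ $1,450,000 → Annual Certificate not required.
Rule 6: floor area 12,300 square feet > 9,100 square feet → Operating Permit not required.
Rule 7: does not sell alcoholic beverages; serves food to the public → Liquor Registration not required.
Rule 8: employees 87 > 59 → Operating License not required.
Rule 9: does not sell alcoholic beverages → Regulatory Permit not required.

None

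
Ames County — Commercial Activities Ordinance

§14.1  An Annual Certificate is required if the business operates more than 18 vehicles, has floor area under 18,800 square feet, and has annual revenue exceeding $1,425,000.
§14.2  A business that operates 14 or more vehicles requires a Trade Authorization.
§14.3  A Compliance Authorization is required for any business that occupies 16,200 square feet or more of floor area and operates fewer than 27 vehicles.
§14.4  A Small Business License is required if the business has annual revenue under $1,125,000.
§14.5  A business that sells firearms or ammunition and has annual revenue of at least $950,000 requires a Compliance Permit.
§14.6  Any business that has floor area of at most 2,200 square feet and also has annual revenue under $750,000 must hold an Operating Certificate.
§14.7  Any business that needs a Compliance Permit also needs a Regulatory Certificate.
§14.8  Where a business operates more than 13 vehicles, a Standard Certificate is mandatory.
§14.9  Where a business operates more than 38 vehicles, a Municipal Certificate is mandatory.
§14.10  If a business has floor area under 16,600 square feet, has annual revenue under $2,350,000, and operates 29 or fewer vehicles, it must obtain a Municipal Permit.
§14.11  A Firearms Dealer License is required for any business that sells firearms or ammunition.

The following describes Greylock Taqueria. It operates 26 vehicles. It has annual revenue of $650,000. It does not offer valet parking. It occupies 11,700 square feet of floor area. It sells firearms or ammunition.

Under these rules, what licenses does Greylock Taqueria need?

Firearms Dealer License, Municipal Permit, Small Business License, Standard Certificate, Trade Authorization

§14.1 vehicles 26 > 18; floor area 11,700 square feet < 18,800 square feet; revenue $650,000 ≤ $1,425,000 → Annual Certificate not required.
§14.2 vehicles 26 ≥ 14 → Trade Authorization required.
§14.3 floor area 11,700 square feet < 16,200 square feet; vehicles 26 < 27 → Compliance Authorization not required.
§14.4 revenue $650,000 < $1,125,000 → Small Business License required.
§14.5 sells firearms or ammunition; revenue $650,000 < $950,000 → Compliance Permit not required.
§14.6 floor area 11,700 square feet > 2,200 square feet; revenue $650,000 < $750,000 → Operating Certificate not required.
§14.7 Compliance Permit is not required → no effect.
§14.8 vehicles 26 > 13 → Standard Certificate required.
§14.9 vehicles 26 ≤ 38 → Municipal Certificate not required.
§14.10 floor area 11,700 square feet < 16,600 square feet; revenue $650,000 < $2,350,000; vehicles 26 ≤ 29 → Municipal Permit required.
§14.11 sells firearms or ammunition → Firearms Dealer License required.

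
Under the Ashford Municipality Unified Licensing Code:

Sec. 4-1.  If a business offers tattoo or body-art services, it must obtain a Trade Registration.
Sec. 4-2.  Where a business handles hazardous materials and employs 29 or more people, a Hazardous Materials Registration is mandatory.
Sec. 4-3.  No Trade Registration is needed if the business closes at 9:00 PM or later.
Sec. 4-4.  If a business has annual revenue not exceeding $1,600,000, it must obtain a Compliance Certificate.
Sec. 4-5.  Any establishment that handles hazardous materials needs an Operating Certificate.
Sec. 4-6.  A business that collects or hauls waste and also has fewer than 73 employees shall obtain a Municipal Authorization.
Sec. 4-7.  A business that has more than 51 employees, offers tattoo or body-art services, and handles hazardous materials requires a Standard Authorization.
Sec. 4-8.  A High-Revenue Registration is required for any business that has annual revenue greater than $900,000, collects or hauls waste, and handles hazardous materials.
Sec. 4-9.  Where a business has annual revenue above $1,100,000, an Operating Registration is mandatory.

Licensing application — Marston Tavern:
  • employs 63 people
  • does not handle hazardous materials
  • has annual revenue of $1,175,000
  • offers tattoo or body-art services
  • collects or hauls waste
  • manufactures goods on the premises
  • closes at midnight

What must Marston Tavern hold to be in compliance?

Compliance Certificate, Municipal Authorization, Operating Registration

Sec. 4-1. offers tattoo or body-art services → Trade Registration required.
Sec. 4-2. does not handle hazardous materials; employees 63 ≥ 29 → Hazardous Materials Registration not required.
Sec. 4-3. closes midnight, after 9:00 PM → exempt from Trade Registration.
Sec. 4-4. revenue $1,175,000 ≤ $1,600,000 → Compliance Certificate required.
Sec. 4-5. does not handle hazardous materials → Operating Certificate not required.
Sec. 4-6. collects or hauls waste; employees 63 < 73 → Municipal Authorization required.
Sec. 4-7. employees 63 > 51; offers tattoo or body-art services; does not handle hazardous materials → Standard Authorization not required.
Sec. 4-8. revenue $1,175,000 > $900,000; collects or hauls waste; does not handle hazardous materials → High-Revenue Registration not required.
Sec. 4-9. revenue $1,175,000 > $1,100,000 → Operating Registration required.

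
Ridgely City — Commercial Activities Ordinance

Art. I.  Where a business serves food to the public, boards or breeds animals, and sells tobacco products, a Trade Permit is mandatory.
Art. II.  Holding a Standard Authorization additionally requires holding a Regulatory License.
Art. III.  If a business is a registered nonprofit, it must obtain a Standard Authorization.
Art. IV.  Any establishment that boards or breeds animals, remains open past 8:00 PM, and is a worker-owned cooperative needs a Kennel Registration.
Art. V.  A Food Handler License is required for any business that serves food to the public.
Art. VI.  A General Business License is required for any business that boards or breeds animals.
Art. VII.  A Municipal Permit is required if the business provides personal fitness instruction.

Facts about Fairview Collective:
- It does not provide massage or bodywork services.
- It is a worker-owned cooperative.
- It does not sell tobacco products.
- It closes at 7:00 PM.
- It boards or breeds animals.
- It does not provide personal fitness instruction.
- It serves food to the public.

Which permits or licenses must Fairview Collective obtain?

Art. I. serves food to the public; boards or breeds animals; does not sell tobacco products → Trade Permit not required.
Art. II. Standard Authorization is not required → no effect.
Art. III. is a worker-owned cooperative (not: is a registered nonprofit) → Standard Authorization not required.
Art. IV. boards or breeds animals; closes 7:00 PM, at/before 8:00 PM; is a worker-owned cooperative → Kennel Registration not required.
Art. V. serves food to the public → Food Handler License required.
Art. VI. boards or breeds animals → General Business License required.
Art. VII. does not provide personal fitness instruction → Municipal Permit not required.

Food Handler License, General Business License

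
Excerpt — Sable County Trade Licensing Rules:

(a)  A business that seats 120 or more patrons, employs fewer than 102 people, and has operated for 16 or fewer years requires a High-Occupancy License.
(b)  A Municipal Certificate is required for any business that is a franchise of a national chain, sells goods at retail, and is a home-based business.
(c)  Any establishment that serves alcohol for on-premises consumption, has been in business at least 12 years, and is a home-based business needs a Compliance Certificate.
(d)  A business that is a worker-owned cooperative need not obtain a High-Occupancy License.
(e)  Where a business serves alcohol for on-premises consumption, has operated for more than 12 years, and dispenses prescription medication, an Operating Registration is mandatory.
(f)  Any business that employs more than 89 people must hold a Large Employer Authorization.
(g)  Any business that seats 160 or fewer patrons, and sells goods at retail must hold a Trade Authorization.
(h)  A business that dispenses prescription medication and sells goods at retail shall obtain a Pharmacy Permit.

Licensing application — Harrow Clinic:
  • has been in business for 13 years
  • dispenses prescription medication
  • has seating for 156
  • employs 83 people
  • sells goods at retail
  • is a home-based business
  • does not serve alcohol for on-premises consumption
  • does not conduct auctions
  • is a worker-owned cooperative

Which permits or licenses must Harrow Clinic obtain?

Pharmacy Permit, Trade Authorization

(a) seating 156 ≥ 120; employees 83 < 102; years in business 13 ≤ 16 → High-Occupancy License required.
(b) is a worker-owned cooperative (not: is a franchise of a national chain); sells goods at retail; is a home-based business → Municipal Certificate not required.
(c) does not serve alcohol for on-premises consumption; years in business 13 ≥ 12; is a home-based business → Compliance Certificate not required.
(d) is a worker-owned cooperative → exempt from High-Occupancy License.
(e) does not serve alcohol for on-premises consumption; years in business 13 > 12; dispenses prescription medication → Operating Registration not required.
(f) employees 83 ≤ 89 → Large Employer Authorization not required.
(g) seating 156 ≤ 160; sells goods at retail → Trade Authorization required.
(h) dispenses prescription medication; sells goods at retail → Pharmacy Permit required.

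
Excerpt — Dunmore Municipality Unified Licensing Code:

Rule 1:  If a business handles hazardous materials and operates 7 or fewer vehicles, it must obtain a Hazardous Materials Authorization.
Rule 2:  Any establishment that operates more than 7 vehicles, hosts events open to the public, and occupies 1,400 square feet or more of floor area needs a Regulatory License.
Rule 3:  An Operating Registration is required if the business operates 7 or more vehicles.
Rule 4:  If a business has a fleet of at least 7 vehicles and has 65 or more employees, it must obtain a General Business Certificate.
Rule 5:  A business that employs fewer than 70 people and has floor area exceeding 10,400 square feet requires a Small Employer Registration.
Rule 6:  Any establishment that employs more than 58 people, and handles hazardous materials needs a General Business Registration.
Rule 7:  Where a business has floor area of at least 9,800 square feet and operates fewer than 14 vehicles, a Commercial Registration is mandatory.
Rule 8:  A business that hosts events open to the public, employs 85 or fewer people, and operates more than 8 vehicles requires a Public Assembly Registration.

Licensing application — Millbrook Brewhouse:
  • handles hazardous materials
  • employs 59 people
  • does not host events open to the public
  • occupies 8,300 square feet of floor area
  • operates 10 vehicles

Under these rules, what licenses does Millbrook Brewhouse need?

Rule 1: handles hazardous materials; vehicles 10 > 7 → Hazardous Materials Authorization not required.
Rule 2: vehicles 10 > 7; does not host events open to the public; floor area 8,300 square feet ≥ 1,400 square feet → Regulatory License not required.
Rule 3: vehicles 10 ≥ 7 → Operating Registration required.
Rule 4: vehicles 10 ≥ 7; employees 59 < 65 → General Business Certificate not required.
Rule 5: employees 59 < 70; floor area 8,300 square feet ≤ 10,400 square feet → Small Employer Registration not required.
Rule 6: employees 59 > 58; handles hazardous materials → General Business Registration required.
Rule 7: floor area 8,300 square feet < 9,800 square feet; vehicles 10 < 14 → Commercial Registration not required.
Rule 8: does not host events open to the public; employees 59 ≤ 85; vehicles 10 > 8 → Public Assembly Registration not required.

General Business Registration, Operating Registration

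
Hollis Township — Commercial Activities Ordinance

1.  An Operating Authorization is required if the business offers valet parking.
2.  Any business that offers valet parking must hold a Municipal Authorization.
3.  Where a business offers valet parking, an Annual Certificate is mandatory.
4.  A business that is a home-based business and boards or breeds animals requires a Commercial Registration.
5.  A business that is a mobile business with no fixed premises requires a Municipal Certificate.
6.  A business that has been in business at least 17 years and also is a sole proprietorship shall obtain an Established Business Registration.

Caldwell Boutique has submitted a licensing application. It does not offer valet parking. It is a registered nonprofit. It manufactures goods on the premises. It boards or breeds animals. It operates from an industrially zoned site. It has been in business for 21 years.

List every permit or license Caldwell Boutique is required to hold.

None

1. does not offer valet parking → Operating Authorization not required.
2. does not offer valet parking → Municipal Authorization not required.
3. does not offer valet parking → Annual Certificate not required.
4. operates from an industrially zoned site (not: is a home-based business); boards or breeds animals → Commercial Registration not required.
5. operates from an industrially zoned site (not: is a mobile business with no fixed premises) → Municipal Certificate not required.
6. years in business 21 ≥ 17; is a registered nonprofit (not: is a sole proprietorship) → Established Business Registration not required.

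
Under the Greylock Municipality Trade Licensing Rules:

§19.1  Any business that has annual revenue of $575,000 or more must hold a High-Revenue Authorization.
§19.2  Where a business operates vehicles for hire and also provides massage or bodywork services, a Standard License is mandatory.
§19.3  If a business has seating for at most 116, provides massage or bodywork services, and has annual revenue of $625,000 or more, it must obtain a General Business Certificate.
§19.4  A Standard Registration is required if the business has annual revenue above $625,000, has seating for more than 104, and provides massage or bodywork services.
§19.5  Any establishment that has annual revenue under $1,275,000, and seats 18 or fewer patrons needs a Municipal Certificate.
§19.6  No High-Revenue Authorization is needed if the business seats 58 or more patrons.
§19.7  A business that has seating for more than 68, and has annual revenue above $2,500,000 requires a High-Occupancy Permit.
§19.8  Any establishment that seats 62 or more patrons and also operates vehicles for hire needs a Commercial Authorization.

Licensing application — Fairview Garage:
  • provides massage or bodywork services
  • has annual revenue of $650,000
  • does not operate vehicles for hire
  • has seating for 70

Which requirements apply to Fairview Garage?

§19.1 revenue $650,000 ≥ $575,000 → High-Revenue Authorization required.
§19.2 does not operate vehicles for hire; provides massage or bodywork services → Standard License not required.
§19.3 seating 70 ≤ 116; provides massage or bodywork services; revenue $650,000 ≥ $625,000 → General Business Certificate required.
§19.4 revenue $650,000 > $625,000; seating 70 ≤ 104; provides massage or bodywork services → Standard Registration not required.
§19.5 revenue $650,000 < $1,275,000; seating 70 > 18 → Municipal Certificate not required.
§19.6 seating 70 ≥ 58 → exempt from High-Revenue Authorization.
§19.7 seating 70 > 68; revenue $650,000 ≤ $2,500,000 → High-Occupancy Permit not required.
§19.8 seating 70 ≥ 62; does not operate vehicles for hire → Commercial Authorization not required.

General Business Certificate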